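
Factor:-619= - 619^1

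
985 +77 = 1062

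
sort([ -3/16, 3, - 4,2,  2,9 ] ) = [ - 4, - 3/16, 2,  2 , 3,  9]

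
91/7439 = 91/7439 = 0.01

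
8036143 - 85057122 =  - 77020979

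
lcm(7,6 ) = 42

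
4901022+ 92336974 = 97237996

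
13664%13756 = 13664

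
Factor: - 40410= - 2^1*3^2*5^1 * 449^1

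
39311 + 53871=93182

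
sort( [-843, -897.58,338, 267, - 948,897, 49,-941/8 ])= [  -  948, - 897.58, - 843,-941/8, 49,267, 338, 897]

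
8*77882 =623056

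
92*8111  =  746212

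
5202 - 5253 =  - 51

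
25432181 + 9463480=34895661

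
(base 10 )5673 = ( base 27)7L3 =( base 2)1011000101001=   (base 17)12AC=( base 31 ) 5s0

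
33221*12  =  398652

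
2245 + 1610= 3855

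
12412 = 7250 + 5162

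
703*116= 81548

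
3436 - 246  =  3190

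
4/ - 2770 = -2/1385 = - 0.00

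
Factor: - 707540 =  - 2^2*5^1*17^1 * 2081^1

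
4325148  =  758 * 5706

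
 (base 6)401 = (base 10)145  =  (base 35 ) 45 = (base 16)91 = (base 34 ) 49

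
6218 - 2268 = 3950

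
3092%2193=899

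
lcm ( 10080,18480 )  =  110880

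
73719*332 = 24474708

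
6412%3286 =3126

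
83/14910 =83/14910 = 0.01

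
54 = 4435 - 4381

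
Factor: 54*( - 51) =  - 2^1*3^4*17^1=- 2754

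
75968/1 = 75968 = 75968.00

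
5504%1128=992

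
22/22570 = 11/11285 = 0.00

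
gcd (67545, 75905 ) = 95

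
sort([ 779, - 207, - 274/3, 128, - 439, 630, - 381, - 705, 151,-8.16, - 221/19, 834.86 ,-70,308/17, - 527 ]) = [ - 705, - 527, - 439, - 381 ,-207,  -  274/3, - 70, - 221/19,-8.16, 308/17,128, 151,  630, 779,834.86 ]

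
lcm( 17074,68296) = 68296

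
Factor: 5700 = 2^2*3^1*5^2*19^1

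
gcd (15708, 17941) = 77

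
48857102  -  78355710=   -29498608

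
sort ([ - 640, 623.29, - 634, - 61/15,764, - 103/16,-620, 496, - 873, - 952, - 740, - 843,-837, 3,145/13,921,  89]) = [ - 952, - 873,-843,  -  837, - 740, - 640,  -  634,  -  620,-103/16, - 61/15,3,145/13, 89,496,623.29, 764, 921]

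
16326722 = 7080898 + 9245824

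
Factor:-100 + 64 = - 36 =- 2^2*3^2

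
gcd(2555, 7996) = 1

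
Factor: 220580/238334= 2^1*5^1 * 41^1 * 443^(  -  1 ) = 410/443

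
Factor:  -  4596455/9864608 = - 2^(-5)*5^1*13^( - 1 ) *23^( - 1 )*823^1*1031^ ( - 1 )*1117^1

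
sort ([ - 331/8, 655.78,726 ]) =[ - 331/8,655.78, 726] 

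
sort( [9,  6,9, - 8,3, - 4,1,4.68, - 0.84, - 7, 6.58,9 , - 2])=[-8, - 7, - 4, - 2,  -  0.84,1,3,4.68,6,6.58,9, 9, 9 ]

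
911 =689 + 222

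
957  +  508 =1465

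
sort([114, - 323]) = [-323 , 114 ]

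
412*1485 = 611820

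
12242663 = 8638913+3603750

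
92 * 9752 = 897184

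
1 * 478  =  478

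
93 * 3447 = 320571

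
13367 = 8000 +5367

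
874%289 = 7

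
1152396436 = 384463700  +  767932736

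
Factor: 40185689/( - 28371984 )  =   - 2^( - 4)*3^ (- 1 )*  149^( - 1 )*3967^( - 1 )*40185689^1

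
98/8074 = 49/4037= 0.01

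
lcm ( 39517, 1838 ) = 79034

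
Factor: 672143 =672143^1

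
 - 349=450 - 799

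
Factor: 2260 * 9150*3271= 67641009000=2^3*3^1*5^3 * 61^1*113^1*3271^1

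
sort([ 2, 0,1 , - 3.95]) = [ - 3.95,  0,  1, 2 ]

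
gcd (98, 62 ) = 2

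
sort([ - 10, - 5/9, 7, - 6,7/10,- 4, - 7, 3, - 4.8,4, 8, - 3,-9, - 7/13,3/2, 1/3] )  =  [- 10, - 9, - 7, - 6, - 4.8, - 4,-3,-5/9, - 7/13,1/3,7/10,  3/2 , 3,4,7,8] 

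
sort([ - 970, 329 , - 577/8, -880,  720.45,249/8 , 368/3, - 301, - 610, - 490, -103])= [ - 970, - 880, - 610, - 490, - 301, - 103  , - 577/8,249/8 , 368/3,  329,720.45 ]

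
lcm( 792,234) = 10296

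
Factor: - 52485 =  -3^1*5^1 *3499^1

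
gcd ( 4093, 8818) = 1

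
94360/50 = 1887 + 1/5 = 1887.20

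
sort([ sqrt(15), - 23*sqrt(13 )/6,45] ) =[ - 23*sqrt(13)/6,sqrt(15 ),45]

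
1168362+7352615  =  8520977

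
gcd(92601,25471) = 1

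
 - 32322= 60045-92367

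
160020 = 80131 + 79889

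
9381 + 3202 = 12583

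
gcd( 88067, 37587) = 1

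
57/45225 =19/15075 = 0.00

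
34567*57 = 1970319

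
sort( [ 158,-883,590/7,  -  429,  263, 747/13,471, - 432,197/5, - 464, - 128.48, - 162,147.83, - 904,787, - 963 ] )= [ - 963, - 904, - 883, - 464, - 432, - 429, - 162, - 128.48,197/5,747/13,590/7,147.83,158 , 263,  471, 787]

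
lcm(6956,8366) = 619084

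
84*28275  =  2375100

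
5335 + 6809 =12144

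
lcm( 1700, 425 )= 1700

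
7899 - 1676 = 6223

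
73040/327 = 73040/327  =  223.36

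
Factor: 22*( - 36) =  - 2^3 * 3^2*11^1  =  - 792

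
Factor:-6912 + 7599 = 687= 3^1* 229^1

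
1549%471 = 136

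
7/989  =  7/989 =0.01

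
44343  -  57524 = -13181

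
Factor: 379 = 379^1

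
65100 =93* 700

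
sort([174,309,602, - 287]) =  [ - 287,  174,309 , 602 ]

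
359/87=359/87 = 4.13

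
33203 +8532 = 41735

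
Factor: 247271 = 37^1*41^1*163^1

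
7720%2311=787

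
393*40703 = 15996279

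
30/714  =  5/119 = 0.04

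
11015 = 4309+6706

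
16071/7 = 16071/7 = 2295.86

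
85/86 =85/86 = 0.99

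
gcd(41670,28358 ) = 2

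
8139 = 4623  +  3516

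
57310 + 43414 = 100724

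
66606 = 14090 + 52516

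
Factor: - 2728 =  - 2^3 * 11^1*31^1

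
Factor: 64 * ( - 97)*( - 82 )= 509056 =2^7* 41^1 * 97^1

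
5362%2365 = 632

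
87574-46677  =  40897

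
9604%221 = 101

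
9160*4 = 36640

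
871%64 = 39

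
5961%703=337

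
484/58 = 8+10/29 = 8.34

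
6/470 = 3/235 = 0.01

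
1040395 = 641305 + 399090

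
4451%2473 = 1978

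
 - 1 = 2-3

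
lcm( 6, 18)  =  18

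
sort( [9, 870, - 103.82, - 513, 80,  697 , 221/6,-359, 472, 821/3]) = [ - 513,  -  359,  -  103.82, 9, 221/6, 80, 821/3,472,697, 870]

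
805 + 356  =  1161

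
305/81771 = 305/81771 = 0.00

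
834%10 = 4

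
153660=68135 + 85525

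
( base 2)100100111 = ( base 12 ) 207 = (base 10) 295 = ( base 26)b9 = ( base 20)EF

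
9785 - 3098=6687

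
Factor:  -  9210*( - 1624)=14957040=2^4*3^1*5^1*7^1*29^1*307^1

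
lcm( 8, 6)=24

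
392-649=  - 257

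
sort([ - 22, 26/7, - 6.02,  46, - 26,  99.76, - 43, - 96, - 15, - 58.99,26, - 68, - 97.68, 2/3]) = [ - 97.68, - 96,- 68,-58.99, -43,  -  26,-22, - 15,  -  6.02,2/3, 26/7, 26,46, 99.76]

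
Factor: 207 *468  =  2^2 * 3^4 * 13^1*23^1= 96876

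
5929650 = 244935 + 5684715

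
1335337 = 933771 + 401566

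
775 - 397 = 378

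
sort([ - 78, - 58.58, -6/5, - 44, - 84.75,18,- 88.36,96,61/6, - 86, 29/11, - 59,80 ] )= [ - 88.36, - 86, -84.75,  -  78, - 59, - 58.58, - 44 , - 6/5,29/11, 61/6,18 , 80,96 ] 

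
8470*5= 42350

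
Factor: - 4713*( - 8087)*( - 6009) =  - 229027212279 = - 3^2*1571^1*2003^1*8087^1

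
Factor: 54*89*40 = 192240 = 2^4*3^3*5^1*89^1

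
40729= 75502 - 34773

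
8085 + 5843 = 13928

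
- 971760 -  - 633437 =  - 338323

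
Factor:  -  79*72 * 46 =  - 261648 = -2^4  *  3^2*23^1*79^1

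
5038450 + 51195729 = 56234179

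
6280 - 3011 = 3269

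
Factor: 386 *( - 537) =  - 2^1*3^1*179^1*193^1 = -207282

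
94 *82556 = 7760264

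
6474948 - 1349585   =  5125363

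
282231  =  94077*3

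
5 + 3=8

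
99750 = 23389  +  76361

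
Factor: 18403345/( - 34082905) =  - 3680669^1*6816581^( - 1)  =  - 3680669/6816581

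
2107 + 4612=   6719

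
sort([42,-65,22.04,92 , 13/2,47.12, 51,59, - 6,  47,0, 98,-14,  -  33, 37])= [ - 65,-33,  -  14,  -  6, 0 , 13/2,22.04,37,  42, 47, 47.12, 51, 59,92, 98]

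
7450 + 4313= 11763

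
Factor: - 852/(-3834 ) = 2^1*3^( - 2 ) = 2/9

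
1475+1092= 2567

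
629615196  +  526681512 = 1156296708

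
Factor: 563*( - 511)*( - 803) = 7^1*11^1*73^2*563^1 =231017479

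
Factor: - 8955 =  - 3^2*5^1*199^1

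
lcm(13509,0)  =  0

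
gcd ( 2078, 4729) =1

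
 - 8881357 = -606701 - 8274656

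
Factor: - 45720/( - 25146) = 20/11 = 2^2*5^1*11^( - 1)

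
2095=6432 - 4337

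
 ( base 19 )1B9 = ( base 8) 1103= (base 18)1E3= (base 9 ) 713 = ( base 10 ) 579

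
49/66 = 49/66= 0.74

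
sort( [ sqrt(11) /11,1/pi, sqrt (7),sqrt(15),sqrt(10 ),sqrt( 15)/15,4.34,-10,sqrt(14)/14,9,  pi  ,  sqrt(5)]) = [-10,sqrt (15) /15, sqrt( 14 )/14,sqrt ( 11)/11, 1/pi,sqrt(5 ), sqrt( 7 ),pi, sqrt ( 10),sqrt( 15) , 4.34, 9]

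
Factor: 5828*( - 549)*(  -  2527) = 2^2*3^2*7^1*19^2*31^1*47^1*61^1 = 8085318444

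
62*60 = 3720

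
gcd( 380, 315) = 5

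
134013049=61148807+72864242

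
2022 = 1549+473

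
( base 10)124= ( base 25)4o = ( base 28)4c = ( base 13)97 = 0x7C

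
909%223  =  17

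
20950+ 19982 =40932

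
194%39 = 38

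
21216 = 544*39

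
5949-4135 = 1814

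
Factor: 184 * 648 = 119232= 2^6 * 3^4*23^1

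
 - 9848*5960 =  - 58694080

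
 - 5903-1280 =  - 7183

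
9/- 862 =  -  9/862 = - 0.01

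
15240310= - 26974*(-565 ) 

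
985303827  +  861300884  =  1846604711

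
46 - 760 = - 714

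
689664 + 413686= 1103350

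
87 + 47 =134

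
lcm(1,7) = 7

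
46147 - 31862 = 14285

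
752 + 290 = 1042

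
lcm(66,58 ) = 1914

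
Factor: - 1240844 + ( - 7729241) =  - 5^1* 1794017^1 = - 8970085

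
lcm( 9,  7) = 63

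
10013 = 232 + 9781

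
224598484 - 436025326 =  - 211426842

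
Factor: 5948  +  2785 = 3^1 * 41^1*71^1=   8733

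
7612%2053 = 1453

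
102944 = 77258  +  25686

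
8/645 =8/645 = 0.01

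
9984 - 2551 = 7433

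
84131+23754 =107885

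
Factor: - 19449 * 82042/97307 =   -  1595634858/97307=-2^1*3^2*7^(-1)*17^1*19^1*127^1*2161^1 * 13901^ (-1) 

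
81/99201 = 27/33067 = 0.00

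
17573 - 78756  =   - 61183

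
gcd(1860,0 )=1860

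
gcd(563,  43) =1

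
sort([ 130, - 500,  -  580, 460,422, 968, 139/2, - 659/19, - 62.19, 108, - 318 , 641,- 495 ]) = [ - 580,-500,-495, - 318, - 62.19, - 659/19,139/2, 108, 130, 422, 460, 641, 968]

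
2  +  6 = 8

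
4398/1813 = 4398/1813   =  2.43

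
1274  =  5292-4018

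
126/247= 126/247 = 0.51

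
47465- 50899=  - 3434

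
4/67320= 1/16830 = 0.00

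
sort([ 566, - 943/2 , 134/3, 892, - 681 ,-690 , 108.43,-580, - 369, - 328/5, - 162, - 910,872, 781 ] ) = [ - 910 , - 690, - 681, - 580, - 943/2, - 369, - 162, - 328/5,134/3, 108.43, 566,781,872,  892] 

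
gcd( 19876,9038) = 2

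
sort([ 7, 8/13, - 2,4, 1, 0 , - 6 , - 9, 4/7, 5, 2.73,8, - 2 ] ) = [ - 9, - 6, - 2, - 2, 0, 4/7, 8/13,1,2.73, 4 , 5,7, 8]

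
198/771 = 66/257  =  0.26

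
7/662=7/662  =  0.01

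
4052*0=0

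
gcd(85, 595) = 85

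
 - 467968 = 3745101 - 4213069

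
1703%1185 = 518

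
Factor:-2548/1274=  - 2^1 = - 2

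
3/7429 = 3/7429=0.00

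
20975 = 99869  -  78894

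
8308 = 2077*4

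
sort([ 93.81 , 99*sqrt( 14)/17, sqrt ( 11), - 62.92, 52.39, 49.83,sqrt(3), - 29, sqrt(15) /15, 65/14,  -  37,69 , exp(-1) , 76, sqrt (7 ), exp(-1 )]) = [-62.92,-37, - 29, sqrt( 15 )/15, exp (-1),exp( - 1), sqrt( 3 ), sqrt( 7),sqrt( 11 ),65/14, 99 *sqrt( 14 )/17, 49.83, 52.39, 69, 76,  93.81 ] 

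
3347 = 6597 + - 3250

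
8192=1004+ 7188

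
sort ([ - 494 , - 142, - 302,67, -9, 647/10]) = [ - 494, - 302,-142, - 9, 647/10,67] 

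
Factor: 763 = 7^1*109^1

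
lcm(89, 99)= 8811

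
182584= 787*232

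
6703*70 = 469210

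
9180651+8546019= 17726670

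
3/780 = 1/260 = 0.00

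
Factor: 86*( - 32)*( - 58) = 159616 = 2^7*29^1*43^1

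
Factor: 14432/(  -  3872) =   -  41/11= -11^( - 1)*41^1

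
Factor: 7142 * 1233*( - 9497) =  - 83631398742  =  - 2^1*3^2 *137^1*3571^1*9497^1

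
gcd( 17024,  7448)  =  1064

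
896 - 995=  - 99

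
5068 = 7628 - 2560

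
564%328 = 236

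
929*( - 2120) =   -  1969480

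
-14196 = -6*2366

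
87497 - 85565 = 1932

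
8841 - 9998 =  - 1157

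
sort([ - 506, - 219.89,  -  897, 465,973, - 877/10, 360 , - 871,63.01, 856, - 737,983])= [ - 897, - 871, - 737, - 506, - 219.89, - 877/10,63.01,360, 465,856, 973,  983 ] 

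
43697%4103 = 2667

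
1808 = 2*904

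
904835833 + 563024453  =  1467860286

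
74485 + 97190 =171675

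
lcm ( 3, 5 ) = 15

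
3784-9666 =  - 5882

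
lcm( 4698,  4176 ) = 37584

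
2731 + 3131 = 5862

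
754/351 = 58/27 = 2.15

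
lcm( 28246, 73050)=2118450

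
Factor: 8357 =61^1*137^1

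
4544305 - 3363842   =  1180463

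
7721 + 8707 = 16428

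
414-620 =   -  206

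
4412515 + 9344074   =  13756589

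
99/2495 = 99/2495=0.04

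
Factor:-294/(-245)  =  6/5= 2^1 * 3^1*5^( - 1)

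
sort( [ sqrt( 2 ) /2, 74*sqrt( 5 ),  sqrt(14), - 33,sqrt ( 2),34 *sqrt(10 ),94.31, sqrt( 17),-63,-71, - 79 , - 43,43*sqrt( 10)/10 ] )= [ - 79, - 71,-63, - 43, - 33,  sqrt( 2 )/2,sqrt(2),sqrt( 14), sqrt ( 17), 43*sqrt( 10) /10,94.31,34*sqrt( 10 ),74 * sqrt( 5 )]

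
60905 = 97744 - 36839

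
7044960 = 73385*96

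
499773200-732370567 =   -  232597367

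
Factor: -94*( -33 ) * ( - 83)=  - 2^1 * 3^1*11^1*47^1*83^1 = - 257466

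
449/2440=449/2440 = 0.18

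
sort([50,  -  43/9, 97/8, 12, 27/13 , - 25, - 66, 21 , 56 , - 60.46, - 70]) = [ - 70, - 66,-60.46, - 25, - 43/9,27/13,12, 97/8, 21,50,56 ]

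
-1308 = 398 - 1706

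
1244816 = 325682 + 919134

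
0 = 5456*0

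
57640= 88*655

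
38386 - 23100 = 15286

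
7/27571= 7/27571 = 0.00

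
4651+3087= 7738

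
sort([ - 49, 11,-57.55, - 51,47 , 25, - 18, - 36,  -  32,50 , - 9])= [- 57.55, - 51, - 49,- 36,-32, - 18, - 9,11, 25,47, 50 ] 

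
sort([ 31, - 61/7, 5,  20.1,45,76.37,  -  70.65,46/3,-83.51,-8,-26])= [ - 83.51, - 70.65, - 26, - 61/7,-8, 5 , 46/3, 20.1, 31,  45,  76.37 ]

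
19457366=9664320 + 9793046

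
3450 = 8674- 5224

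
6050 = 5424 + 626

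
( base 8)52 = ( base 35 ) 17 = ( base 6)110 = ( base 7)60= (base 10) 42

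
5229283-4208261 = 1021022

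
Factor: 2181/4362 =2^( - 1) = 1/2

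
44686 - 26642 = 18044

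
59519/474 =125+269/474 = 125.57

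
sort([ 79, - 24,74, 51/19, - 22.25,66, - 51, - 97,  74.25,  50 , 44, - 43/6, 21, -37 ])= [ - 97, - 51 , - 37, - 24,  -  22.25  , - 43/6, 51/19,21, 44, 50,  66 , 74 , 74.25, 79]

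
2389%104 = 101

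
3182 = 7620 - 4438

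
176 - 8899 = - 8723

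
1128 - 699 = 429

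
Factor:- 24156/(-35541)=2^2 * 61^1*359^ ( - 1)=244/359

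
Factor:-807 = - 3^1*269^1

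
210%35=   0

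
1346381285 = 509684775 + 836696510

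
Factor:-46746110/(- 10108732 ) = 23373055/5054366 = 2^ (- 1 ) * 5^1 * 227^1*1277^( - 1 ) * 1979^( - 1)*20593^1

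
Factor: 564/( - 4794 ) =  - 2^1*17^(- 1 ) = - 2/17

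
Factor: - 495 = - 3^2 * 5^1*11^1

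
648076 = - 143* ( - 4532 ) 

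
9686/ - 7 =  -  9686/7  =  - 1383.71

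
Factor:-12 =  - 2^2*3^1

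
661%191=88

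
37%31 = 6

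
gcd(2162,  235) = 47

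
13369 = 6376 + 6993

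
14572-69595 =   -  55023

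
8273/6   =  1378 + 5/6 = 1378.83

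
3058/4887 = 3058/4887=0.63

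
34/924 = 17/462 = 0.04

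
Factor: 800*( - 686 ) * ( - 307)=2^6 * 5^2*7^3*307^1 = 168481600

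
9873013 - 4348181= 5524832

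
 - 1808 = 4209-6017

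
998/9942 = 499/4971 =0.10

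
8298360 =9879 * 840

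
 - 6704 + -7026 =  - 13730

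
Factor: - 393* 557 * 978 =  - 2^1*3^2*131^1 * 163^1 * 557^1 = - 214085178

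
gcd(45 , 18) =9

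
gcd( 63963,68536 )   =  1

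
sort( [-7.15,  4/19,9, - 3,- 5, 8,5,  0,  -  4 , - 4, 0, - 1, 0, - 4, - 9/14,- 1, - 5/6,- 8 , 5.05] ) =[-8, - 7.15 , - 5,-4, - 4,-4, - 3 , - 1, - 1, - 5/6, - 9/14, 0 , 0, 0,4/19, 5,5.05,  8,  9] 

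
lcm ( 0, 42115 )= 0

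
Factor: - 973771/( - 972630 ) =2^(-1)*3^( - 2)*5^(  -  1)*101^(-1 )*107^(-1) *197^1*4943^1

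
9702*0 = 0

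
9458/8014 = 4729/4007 = 1.18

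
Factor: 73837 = 47^1*1571^1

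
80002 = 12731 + 67271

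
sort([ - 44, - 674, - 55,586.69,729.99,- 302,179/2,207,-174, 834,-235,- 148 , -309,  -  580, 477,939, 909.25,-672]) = [ - 674,-672,-580, - 309,  -  302, - 235, - 174, - 148, - 55,-44,179/2, 207, 477,586.69, 729.99,834,909.25,939 ]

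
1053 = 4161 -3108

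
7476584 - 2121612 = 5354972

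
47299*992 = 46920608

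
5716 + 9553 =15269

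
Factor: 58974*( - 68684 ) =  - 4050570216=-  2^3*3^1 * 7^1*11^1*223^1*9829^1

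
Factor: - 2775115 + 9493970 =6718855=5^1*11^1 * 13^1*9397^1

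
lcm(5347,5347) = 5347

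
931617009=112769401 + 818847608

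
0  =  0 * 513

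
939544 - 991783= -52239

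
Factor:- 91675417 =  -401^1*228617^1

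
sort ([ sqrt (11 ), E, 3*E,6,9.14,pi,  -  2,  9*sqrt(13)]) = [- 2,E, pi, sqrt( 11 ),6,3*E,9.14,9*sqrt( 13)]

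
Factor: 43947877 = 61^1*727^1*991^1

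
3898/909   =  3898/909=4.29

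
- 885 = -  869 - 16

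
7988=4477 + 3511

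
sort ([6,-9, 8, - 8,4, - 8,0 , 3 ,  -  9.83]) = [ - 9.83, - 9, - 8, - 8,0,  3,  4,6,  8 ] 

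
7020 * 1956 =13731120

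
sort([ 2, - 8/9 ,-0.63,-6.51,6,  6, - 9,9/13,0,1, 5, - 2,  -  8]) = [ - 9, - 8, - 6.51, - 2,-8/9, - 0.63,0,  9/13,1,2, 5,6, 6] 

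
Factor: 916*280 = 256480 = 2^5 *5^1*7^1*229^1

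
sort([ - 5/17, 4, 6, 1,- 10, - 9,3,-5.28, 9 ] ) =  [ - 10, - 9,-5.28, - 5/17,  1, 3 , 4,6,9 ] 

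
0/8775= 0 = 0.00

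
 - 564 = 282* ( - 2)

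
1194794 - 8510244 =-7315450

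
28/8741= 28/8741 = 0.00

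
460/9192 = 115/2298 = 0.05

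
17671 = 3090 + 14581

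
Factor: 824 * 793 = 2^3*13^1 *61^1*103^1=   653432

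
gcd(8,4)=4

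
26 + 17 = 43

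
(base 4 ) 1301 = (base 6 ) 305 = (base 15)78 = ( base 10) 113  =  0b1110001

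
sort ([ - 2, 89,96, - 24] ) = [ - 24, - 2, 89, 96 ] 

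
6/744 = 1/124 = 0.01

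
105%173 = 105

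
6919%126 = 115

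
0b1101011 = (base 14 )79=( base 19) 5c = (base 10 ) 107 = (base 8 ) 153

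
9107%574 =497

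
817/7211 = 817/7211 = 0.11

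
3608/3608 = 1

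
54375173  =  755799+53619374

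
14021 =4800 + 9221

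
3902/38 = 1951/19 = 102.68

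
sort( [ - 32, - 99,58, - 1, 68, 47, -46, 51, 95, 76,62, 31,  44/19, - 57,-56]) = [ - 99, - 57, - 56,  -  46,-32 , - 1, 44/19,31, 47, 51, 58,62,68,76  ,  95 ] 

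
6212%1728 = 1028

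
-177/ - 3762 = 59/1254 = 0.05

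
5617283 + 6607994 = 12225277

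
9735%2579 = 1998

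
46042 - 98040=-51998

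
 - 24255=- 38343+14088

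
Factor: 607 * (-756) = -458892 = - 2^2 * 3^3 * 7^1*607^1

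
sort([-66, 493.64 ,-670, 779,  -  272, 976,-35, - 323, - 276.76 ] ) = [ - 670,-323, - 276.76,-272, - 66, - 35 , 493.64, 779, 976]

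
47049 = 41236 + 5813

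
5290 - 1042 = 4248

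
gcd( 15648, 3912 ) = 3912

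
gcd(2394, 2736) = 342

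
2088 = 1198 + 890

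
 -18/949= - 18/949 = - 0.02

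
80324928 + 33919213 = 114244141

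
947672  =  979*968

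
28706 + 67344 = 96050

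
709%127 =74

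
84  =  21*4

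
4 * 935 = 3740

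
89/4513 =89/4513 = 0.02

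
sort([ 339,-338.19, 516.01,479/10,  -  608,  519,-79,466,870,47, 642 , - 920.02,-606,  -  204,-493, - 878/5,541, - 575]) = [ -920.02,-608, -606, - 575, -493,  -  338.19, - 204, - 878/5, - 79,47,479/10, 339, 466,516.01,519,541,642,870 ]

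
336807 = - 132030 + 468837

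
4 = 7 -3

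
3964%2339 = 1625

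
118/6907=118/6907 = 0.02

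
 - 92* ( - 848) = 78016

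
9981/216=1109/24 = 46.21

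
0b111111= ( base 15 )43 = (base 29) 25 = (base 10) 63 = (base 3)2100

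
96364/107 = 96364/107 = 900.60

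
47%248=47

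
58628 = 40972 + 17656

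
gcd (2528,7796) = 4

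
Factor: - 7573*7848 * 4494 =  - 267091470576 = - 2^4 * 3^3*7^1 * 107^1*109^1*7573^1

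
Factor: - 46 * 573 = - 2^1* 3^1 * 23^1*191^1 = -26358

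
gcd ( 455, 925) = 5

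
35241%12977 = 9287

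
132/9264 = 11/772 = 0.01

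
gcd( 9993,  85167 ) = 3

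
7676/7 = 7676/7= 1096.57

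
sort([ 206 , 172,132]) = [132, 172,206 ]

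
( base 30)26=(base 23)2k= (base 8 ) 102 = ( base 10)66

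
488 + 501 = 989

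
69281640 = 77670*892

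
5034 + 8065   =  13099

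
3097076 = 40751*76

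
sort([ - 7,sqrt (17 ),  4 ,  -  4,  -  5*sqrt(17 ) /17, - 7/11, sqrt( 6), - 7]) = [ - 7, - 7, - 4, - 5 * sqrt(17 ) /17,  -  7/11,sqrt( 6 ), 4, sqrt ( 17 )]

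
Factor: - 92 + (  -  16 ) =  - 2^2*3^3 = - 108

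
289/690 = 289/690 =0.42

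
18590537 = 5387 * 3451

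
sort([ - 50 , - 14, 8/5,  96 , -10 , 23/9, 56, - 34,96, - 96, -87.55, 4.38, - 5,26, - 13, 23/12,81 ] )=[-96, - 87.55, - 50, - 34,- 14, - 13, - 10,-5, 8/5,23/12,  23/9,4.38 , 26 , 56,81, 96,96]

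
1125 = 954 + 171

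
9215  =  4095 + 5120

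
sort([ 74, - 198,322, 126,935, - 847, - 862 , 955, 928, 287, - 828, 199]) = [ - 862,-847, - 828, - 198, 74 , 126,199,287,  322 , 928 , 935, 955]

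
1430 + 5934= 7364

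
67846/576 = 33923/288 = 117.79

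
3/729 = 1/243 = 0.00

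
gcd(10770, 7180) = 3590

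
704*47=33088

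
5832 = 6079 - 247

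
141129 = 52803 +88326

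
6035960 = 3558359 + 2477601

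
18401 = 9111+9290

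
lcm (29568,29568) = 29568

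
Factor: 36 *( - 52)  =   - 1872 = - 2^4 * 3^2 * 13^1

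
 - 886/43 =-886/43=- 20.60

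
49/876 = 49/876 = 0.06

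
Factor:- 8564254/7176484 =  - 2^( - 1)*7^( - 1)*73^( - 1)*691^1*3511^( - 1 )*6197^1 = - 4282127/3588242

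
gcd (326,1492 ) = 2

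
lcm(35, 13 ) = 455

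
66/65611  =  66/65611 =0.00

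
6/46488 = 1/7748=0.00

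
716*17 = 12172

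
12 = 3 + 9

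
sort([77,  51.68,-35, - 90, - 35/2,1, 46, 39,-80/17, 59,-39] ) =[-90, - 39, - 35, - 35/2, - 80/17, 1,39,  46,51.68, 59, 77]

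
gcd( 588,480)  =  12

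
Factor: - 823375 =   -  5^3 * 7^1 *941^1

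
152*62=9424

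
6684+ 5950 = 12634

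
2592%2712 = 2592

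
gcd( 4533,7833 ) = 3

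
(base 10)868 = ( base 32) r4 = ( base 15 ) 3CD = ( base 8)1544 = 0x364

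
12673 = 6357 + 6316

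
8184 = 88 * 93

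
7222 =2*3611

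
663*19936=13217568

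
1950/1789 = 1950/1789 = 1.09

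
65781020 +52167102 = 117948122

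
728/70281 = 728/70281 = 0.01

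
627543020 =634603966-7060946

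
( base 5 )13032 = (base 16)3f9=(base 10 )1017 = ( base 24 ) 1i9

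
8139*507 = 4126473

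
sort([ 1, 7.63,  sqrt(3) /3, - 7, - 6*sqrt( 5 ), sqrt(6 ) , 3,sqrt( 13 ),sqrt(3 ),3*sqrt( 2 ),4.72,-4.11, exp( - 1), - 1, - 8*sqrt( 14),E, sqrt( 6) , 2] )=[ - 8*sqrt( 14), - 6*sqrt( 5 ),  -  7 , - 4.11, - 1,  exp( - 1 ),sqrt( 3 )/3, 1,sqrt( 3),2, sqrt(6 ),sqrt (6 ),E,3,  sqrt( 13),3*sqrt( 2),4.72 , 7.63 ]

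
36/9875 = 36/9875 = 0.00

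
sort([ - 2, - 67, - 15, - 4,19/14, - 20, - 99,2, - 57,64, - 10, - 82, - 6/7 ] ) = [ - 99, - 82, - 67, - 57, - 20, - 15, - 10, - 4, - 2,-6/7,  19/14, 2,64 ] 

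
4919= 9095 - 4176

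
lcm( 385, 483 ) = 26565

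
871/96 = 9+7/96 = 9.07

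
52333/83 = 630  +  43/83=630.52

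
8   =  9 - 1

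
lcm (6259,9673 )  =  106403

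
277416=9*30824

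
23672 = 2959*8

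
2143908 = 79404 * 27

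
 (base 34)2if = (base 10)2939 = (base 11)2232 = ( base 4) 231323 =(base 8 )5573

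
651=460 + 191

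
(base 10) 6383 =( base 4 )1203233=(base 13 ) 2BA0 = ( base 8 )14357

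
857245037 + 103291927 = 960536964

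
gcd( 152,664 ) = 8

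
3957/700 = 5  +  457/700 = 5.65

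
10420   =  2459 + 7961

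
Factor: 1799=7^1*257^1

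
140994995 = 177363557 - 36368562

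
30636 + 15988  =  46624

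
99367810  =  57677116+41690694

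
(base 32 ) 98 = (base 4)10220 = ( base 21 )e2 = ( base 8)450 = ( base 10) 296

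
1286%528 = 230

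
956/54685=956/54685 = 0.02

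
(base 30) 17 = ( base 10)37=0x25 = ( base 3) 1101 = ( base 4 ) 211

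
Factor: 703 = 19^1*37^1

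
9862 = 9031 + 831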